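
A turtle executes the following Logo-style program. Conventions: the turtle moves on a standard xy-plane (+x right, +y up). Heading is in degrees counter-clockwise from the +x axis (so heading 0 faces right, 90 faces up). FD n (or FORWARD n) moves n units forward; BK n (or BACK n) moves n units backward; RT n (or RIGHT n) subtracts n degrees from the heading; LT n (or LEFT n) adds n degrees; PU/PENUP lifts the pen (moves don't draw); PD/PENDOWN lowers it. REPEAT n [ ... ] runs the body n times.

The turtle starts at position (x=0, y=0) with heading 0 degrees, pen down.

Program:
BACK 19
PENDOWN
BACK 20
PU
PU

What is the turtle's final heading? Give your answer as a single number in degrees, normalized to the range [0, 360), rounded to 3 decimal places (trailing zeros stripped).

Answer: 0

Derivation:
Executing turtle program step by step:
Start: pos=(0,0), heading=0, pen down
BK 19: (0,0) -> (-19,0) [heading=0, draw]
PD: pen down
BK 20: (-19,0) -> (-39,0) [heading=0, draw]
PU: pen up
PU: pen up
Final: pos=(-39,0), heading=0, 2 segment(s) drawn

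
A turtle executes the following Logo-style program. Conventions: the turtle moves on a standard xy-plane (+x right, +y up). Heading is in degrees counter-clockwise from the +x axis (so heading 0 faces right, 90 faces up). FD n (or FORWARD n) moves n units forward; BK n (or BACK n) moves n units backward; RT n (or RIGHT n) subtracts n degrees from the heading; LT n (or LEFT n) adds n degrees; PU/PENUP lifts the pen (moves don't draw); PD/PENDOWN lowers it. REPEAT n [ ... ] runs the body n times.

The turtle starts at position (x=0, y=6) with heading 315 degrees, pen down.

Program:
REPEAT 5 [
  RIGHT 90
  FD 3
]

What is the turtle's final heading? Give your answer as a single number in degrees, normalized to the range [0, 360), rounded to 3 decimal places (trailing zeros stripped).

Answer: 225

Derivation:
Executing turtle program step by step:
Start: pos=(0,6), heading=315, pen down
REPEAT 5 [
  -- iteration 1/5 --
  RT 90: heading 315 -> 225
  FD 3: (0,6) -> (-2.121,3.879) [heading=225, draw]
  -- iteration 2/5 --
  RT 90: heading 225 -> 135
  FD 3: (-2.121,3.879) -> (-4.243,6) [heading=135, draw]
  -- iteration 3/5 --
  RT 90: heading 135 -> 45
  FD 3: (-4.243,6) -> (-2.121,8.121) [heading=45, draw]
  -- iteration 4/5 --
  RT 90: heading 45 -> 315
  FD 3: (-2.121,8.121) -> (0,6) [heading=315, draw]
  -- iteration 5/5 --
  RT 90: heading 315 -> 225
  FD 3: (0,6) -> (-2.121,3.879) [heading=225, draw]
]
Final: pos=(-2.121,3.879), heading=225, 5 segment(s) drawn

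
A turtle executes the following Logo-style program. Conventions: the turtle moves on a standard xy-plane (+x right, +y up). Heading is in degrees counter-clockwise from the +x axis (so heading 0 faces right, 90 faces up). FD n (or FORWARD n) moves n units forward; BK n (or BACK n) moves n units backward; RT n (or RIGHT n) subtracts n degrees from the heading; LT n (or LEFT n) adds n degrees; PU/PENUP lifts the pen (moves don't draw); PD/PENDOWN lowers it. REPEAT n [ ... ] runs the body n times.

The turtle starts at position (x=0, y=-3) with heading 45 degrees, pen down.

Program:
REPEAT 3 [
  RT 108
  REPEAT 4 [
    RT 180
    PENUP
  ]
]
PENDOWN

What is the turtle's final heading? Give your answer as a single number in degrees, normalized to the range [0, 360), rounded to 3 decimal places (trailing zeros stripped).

Answer: 81

Derivation:
Executing turtle program step by step:
Start: pos=(0,-3), heading=45, pen down
REPEAT 3 [
  -- iteration 1/3 --
  RT 108: heading 45 -> 297
  REPEAT 4 [
    -- iteration 1/4 --
    RT 180: heading 297 -> 117
    PU: pen up
    -- iteration 2/4 --
    RT 180: heading 117 -> 297
    PU: pen up
    -- iteration 3/4 --
    RT 180: heading 297 -> 117
    PU: pen up
    -- iteration 4/4 --
    RT 180: heading 117 -> 297
    PU: pen up
  ]
  -- iteration 2/3 --
  RT 108: heading 297 -> 189
  REPEAT 4 [
    -- iteration 1/4 --
    RT 180: heading 189 -> 9
    PU: pen up
    -- iteration 2/4 --
    RT 180: heading 9 -> 189
    PU: pen up
    -- iteration 3/4 --
    RT 180: heading 189 -> 9
    PU: pen up
    -- iteration 4/4 --
    RT 180: heading 9 -> 189
    PU: pen up
  ]
  -- iteration 3/3 --
  RT 108: heading 189 -> 81
  REPEAT 4 [
    -- iteration 1/4 --
    RT 180: heading 81 -> 261
    PU: pen up
    -- iteration 2/4 --
    RT 180: heading 261 -> 81
    PU: pen up
    -- iteration 3/4 --
    RT 180: heading 81 -> 261
    PU: pen up
    -- iteration 4/4 --
    RT 180: heading 261 -> 81
    PU: pen up
  ]
]
PD: pen down
Final: pos=(0,-3), heading=81, 0 segment(s) drawn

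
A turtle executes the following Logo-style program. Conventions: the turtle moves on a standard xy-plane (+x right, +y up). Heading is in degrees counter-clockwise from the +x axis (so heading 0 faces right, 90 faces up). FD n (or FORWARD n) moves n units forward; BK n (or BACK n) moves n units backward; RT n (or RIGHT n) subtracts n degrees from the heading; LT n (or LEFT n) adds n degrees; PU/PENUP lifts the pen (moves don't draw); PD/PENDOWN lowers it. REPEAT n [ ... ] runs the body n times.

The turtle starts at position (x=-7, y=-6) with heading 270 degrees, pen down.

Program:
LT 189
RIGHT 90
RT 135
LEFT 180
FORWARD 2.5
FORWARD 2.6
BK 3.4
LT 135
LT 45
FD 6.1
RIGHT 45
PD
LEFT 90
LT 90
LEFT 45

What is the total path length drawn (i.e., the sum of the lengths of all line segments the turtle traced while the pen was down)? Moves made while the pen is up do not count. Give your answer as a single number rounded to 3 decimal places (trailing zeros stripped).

Executing turtle program step by step:
Start: pos=(-7,-6), heading=270, pen down
LT 189: heading 270 -> 99
RT 90: heading 99 -> 9
RT 135: heading 9 -> 234
LT 180: heading 234 -> 54
FD 2.5: (-7,-6) -> (-5.531,-3.977) [heading=54, draw]
FD 2.6: (-5.531,-3.977) -> (-4.002,-1.874) [heading=54, draw]
BK 3.4: (-4.002,-1.874) -> (-6.001,-4.625) [heading=54, draw]
LT 135: heading 54 -> 189
LT 45: heading 189 -> 234
FD 6.1: (-6.001,-4.625) -> (-9.586,-9.56) [heading=234, draw]
RT 45: heading 234 -> 189
PD: pen down
LT 90: heading 189 -> 279
LT 90: heading 279 -> 9
LT 45: heading 9 -> 54
Final: pos=(-9.586,-9.56), heading=54, 4 segment(s) drawn

Segment lengths:
  seg 1: (-7,-6) -> (-5.531,-3.977), length = 2.5
  seg 2: (-5.531,-3.977) -> (-4.002,-1.874), length = 2.6
  seg 3: (-4.002,-1.874) -> (-6.001,-4.625), length = 3.4
  seg 4: (-6.001,-4.625) -> (-9.586,-9.56), length = 6.1
Total = 14.6

Answer: 14.6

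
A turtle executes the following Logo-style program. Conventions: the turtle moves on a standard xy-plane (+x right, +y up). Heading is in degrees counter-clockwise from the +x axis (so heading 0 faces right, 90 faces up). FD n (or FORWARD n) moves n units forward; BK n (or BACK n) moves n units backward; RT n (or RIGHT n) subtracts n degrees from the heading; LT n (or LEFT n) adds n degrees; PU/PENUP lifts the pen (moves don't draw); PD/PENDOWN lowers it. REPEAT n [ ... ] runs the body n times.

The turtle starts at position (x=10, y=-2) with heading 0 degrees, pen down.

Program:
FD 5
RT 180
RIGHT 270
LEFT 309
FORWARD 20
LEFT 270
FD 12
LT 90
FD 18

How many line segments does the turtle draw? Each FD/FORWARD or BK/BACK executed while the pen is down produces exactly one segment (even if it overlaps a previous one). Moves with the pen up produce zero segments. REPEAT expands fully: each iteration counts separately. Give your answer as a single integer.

Executing turtle program step by step:
Start: pos=(10,-2), heading=0, pen down
FD 5: (10,-2) -> (15,-2) [heading=0, draw]
RT 180: heading 0 -> 180
RT 270: heading 180 -> 270
LT 309: heading 270 -> 219
FD 20: (15,-2) -> (-0.543,-14.586) [heading=219, draw]
LT 270: heading 219 -> 129
FD 12: (-0.543,-14.586) -> (-8.095,-5.261) [heading=129, draw]
LT 90: heading 129 -> 219
FD 18: (-8.095,-5.261) -> (-22.083,-16.588) [heading=219, draw]
Final: pos=(-22.083,-16.588), heading=219, 4 segment(s) drawn
Segments drawn: 4

Answer: 4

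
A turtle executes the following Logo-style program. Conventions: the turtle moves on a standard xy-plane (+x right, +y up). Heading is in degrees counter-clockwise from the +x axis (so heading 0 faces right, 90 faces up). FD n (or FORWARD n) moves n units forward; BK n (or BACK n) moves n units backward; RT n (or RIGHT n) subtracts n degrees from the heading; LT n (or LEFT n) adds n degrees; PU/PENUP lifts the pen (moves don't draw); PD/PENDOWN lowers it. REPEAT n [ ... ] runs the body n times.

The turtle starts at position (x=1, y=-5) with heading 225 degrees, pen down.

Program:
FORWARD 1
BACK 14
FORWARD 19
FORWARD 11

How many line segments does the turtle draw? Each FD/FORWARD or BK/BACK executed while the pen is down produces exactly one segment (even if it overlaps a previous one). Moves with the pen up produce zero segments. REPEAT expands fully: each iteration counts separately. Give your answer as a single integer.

Executing turtle program step by step:
Start: pos=(1,-5), heading=225, pen down
FD 1: (1,-5) -> (0.293,-5.707) [heading=225, draw]
BK 14: (0.293,-5.707) -> (10.192,4.192) [heading=225, draw]
FD 19: (10.192,4.192) -> (-3.243,-9.243) [heading=225, draw]
FD 11: (-3.243,-9.243) -> (-11.021,-17.021) [heading=225, draw]
Final: pos=(-11.021,-17.021), heading=225, 4 segment(s) drawn
Segments drawn: 4

Answer: 4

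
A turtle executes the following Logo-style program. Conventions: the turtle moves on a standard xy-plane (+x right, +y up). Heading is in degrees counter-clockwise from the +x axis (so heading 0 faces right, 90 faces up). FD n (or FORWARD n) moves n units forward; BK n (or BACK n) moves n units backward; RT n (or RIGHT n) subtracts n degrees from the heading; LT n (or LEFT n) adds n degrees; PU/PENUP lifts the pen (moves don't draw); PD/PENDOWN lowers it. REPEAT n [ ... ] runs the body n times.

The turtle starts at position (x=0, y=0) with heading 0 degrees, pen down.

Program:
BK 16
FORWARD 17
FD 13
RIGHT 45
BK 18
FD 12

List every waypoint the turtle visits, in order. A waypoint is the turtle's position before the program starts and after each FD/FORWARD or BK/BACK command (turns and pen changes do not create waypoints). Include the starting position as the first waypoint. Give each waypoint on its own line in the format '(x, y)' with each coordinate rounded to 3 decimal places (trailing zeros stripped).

Answer: (0, 0)
(-16, 0)
(1, 0)
(14, 0)
(1.272, 12.728)
(9.757, 4.243)

Derivation:
Executing turtle program step by step:
Start: pos=(0,0), heading=0, pen down
BK 16: (0,0) -> (-16,0) [heading=0, draw]
FD 17: (-16,0) -> (1,0) [heading=0, draw]
FD 13: (1,0) -> (14,0) [heading=0, draw]
RT 45: heading 0 -> 315
BK 18: (14,0) -> (1.272,12.728) [heading=315, draw]
FD 12: (1.272,12.728) -> (9.757,4.243) [heading=315, draw]
Final: pos=(9.757,4.243), heading=315, 5 segment(s) drawn
Waypoints (6 total):
(0, 0)
(-16, 0)
(1, 0)
(14, 0)
(1.272, 12.728)
(9.757, 4.243)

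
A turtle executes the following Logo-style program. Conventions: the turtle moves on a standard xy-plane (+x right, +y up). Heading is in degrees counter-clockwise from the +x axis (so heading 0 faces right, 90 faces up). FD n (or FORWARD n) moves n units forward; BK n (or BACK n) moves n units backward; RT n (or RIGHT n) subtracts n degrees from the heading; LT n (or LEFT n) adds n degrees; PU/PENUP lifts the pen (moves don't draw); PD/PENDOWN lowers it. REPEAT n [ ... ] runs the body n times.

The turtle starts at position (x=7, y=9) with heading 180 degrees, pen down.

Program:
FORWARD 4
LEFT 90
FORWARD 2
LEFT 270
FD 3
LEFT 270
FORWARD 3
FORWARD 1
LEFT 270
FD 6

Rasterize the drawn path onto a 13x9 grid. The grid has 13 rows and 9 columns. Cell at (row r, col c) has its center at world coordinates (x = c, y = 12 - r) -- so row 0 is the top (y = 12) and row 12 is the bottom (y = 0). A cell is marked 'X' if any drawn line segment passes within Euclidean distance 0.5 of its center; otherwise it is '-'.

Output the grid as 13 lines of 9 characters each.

Segment 0: (7,9) -> (3,9)
Segment 1: (3,9) -> (3,7)
Segment 2: (3,7) -> (-0,7)
Segment 3: (-0,7) -> (0,10)
Segment 4: (0,10) -> (0,11)
Segment 5: (0,11) -> (6,11)

Answer: ---------
XXXXXXX--
X--------
X--XXXXX-
X--X-----
XXXX-----
---------
---------
---------
---------
---------
---------
---------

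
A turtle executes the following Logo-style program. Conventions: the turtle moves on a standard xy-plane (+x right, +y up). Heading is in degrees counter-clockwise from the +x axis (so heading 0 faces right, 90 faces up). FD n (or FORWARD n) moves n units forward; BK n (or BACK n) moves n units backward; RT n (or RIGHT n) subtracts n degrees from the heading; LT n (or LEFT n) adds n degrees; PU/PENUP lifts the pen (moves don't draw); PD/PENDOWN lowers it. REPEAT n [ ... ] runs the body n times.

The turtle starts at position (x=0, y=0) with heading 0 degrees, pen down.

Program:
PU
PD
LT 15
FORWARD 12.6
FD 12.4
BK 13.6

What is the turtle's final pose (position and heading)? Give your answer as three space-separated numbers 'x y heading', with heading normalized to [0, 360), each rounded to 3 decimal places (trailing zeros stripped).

Executing turtle program step by step:
Start: pos=(0,0), heading=0, pen down
PU: pen up
PD: pen down
LT 15: heading 0 -> 15
FD 12.6: (0,0) -> (12.171,3.261) [heading=15, draw]
FD 12.4: (12.171,3.261) -> (24.148,6.47) [heading=15, draw]
BK 13.6: (24.148,6.47) -> (11.012,2.951) [heading=15, draw]
Final: pos=(11.012,2.951), heading=15, 3 segment(s) drawn

Answer: 11.012 2.951 15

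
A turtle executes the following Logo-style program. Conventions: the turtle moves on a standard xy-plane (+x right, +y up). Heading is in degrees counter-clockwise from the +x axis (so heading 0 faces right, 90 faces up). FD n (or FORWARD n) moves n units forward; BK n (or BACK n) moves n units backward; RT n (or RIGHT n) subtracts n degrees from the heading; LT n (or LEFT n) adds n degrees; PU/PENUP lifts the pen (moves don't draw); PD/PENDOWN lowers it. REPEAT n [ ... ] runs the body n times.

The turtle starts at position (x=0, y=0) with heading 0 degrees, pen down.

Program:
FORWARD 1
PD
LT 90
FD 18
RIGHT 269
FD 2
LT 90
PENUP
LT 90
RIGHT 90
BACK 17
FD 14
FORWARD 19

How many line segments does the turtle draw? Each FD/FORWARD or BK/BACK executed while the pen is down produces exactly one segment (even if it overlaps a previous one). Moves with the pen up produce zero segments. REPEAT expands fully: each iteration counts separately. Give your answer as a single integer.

Answer: 3

Derivation:
Executing turtle program step by step:
Start: pos=(0,0), heading=0, pen down
FD 1: (0,0) -> (1,0) [heading=0, draw]
PD: pen down
LT 90: heading 0 -> 90
FD 18: (1,0) -> (1,18) [heading=90, draw]
RT 269: heading 90 -> 181
FD 2: (1,18) -> (-1,17.965) [heading=181, draw]
LT 90: heading 181 -> 271
PU: pen up
LT 90: heading 271 -> 1
RT 90: heading 1 -> 271
BK 17: (-1,17.965) -> (-1.296,34.963) [heading=271, move]
FD 14: (-1.296,34.963) -> (-1.052,20.965) [heading=271, move]
FD 19: (-1.052,20.965) -> (-0.72,1.968) [heading=271, move]
Final: pos=(-0.72,1.968), heading=271, 3 segment(s) drawn
Segments drawn: 3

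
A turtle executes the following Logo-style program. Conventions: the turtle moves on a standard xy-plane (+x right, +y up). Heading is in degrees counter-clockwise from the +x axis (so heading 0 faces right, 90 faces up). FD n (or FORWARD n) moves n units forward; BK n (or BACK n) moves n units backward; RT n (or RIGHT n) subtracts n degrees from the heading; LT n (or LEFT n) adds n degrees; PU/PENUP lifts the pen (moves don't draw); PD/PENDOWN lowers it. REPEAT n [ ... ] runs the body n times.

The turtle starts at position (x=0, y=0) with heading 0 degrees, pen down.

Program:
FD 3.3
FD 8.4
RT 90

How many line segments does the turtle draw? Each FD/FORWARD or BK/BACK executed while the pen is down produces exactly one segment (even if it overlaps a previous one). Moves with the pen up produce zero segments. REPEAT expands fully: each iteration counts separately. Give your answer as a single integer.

Executing turtle program step by step:
Start: pos=(0,0), heading=0, pen down
FD 3.3: (0,0) -> (3.3,0) [heading=0, draw]
FD 8.4: (3.3,0) -> (11.7,0) [heading=0, draw]
RT 90: heading 0 -> 270
Final: pos=(11.7,0), heading=270, 2 segment(s) drawn
Segments drawn: 2

Answer: 2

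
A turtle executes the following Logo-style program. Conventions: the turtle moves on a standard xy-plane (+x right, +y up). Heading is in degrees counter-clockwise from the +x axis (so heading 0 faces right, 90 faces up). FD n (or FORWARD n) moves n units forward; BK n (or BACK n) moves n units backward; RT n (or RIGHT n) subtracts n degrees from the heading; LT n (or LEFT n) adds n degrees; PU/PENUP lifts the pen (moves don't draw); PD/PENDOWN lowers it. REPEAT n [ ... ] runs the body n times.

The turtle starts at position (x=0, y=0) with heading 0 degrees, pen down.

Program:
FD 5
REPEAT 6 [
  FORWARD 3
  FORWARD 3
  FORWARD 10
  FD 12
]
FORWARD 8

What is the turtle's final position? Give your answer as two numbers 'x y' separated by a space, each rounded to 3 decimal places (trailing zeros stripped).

Answer: 181 0

Derivation:
Executing turtle program step by step:
Start: pos=(0,0), heading=0, pen down
FD 5: (0,0) -> (5,0) [heading=0, draw]
REPEAT 6 [
  -- iteration 1/6 --
  FD 3: (5,0) -> (8,0) [heading=0, draw]
  FD 3: (8,0) -> (11,0) [heading=0, draw]
  FD 10: (11,0) -> (21,0) [heading=0, draw]
  FD 12: (21,0) -> (33,0) [heading=0, draw]
  -- iteration 2/6 --
  FD 3: (33,0) -> (36,0) [heading=0, draw]
  FD 3: (36,0) -> (39,0) [heading=0, draw]
  FD 10: (39,0) -> (49,0) [heading=0, draw]
  FD 12: (49,0) -> (61,0) [heading=0, draw]
  -- iteration 3/6 --
  FD 3: (61,0) -> (64,0) [heading=0, draw]
  FD 3: (64,0) -> (67,0) [heading=0, draw]
  FD 10: (67,0) -> (77,0) [heading=0, draw]
  FD 12: (77,0) -> (89,0) [heading=0, draw]
  -- iteration 4/6 --
  FD 3: (89,0) -> (92,0) [heading=0, draw]
  FD 3: (92,0) -> (95,0) [heading=0, draw]
  FD 10: (95,0) -> (105,0) [heading=0, draw]
  FD 12: (105,0) -> (117,0) [heading=0, draw]
  -- iteration 5/6 --
  FD 3: (117,0) -> (120,0) [heading=0, draw]
  FD 3: (120,0) -> (123,0) [heading=0, draw]
  FD 10: (123,0) -> (133,0) [heading=0, draw]
  FD 12: (133,0) -> (145,0) [heading=0, draw]
  -- iteration 6/6 --
  FD 3: (145,0) -> (148,0) [heading=0, draw]
  FD 3: (148,0) -> (151,0) [heading=0, draw]
  FD 10: (151,0) -> (161,0) [heading=0, draw]
  FD 12: (161,0) -> (173,0) [heading=0, draw]
]
FD 8: (173,0) -> (181,0) [heading=0, draw]
Final: pos=(181,0), heading=0, 26 segment(s) drawn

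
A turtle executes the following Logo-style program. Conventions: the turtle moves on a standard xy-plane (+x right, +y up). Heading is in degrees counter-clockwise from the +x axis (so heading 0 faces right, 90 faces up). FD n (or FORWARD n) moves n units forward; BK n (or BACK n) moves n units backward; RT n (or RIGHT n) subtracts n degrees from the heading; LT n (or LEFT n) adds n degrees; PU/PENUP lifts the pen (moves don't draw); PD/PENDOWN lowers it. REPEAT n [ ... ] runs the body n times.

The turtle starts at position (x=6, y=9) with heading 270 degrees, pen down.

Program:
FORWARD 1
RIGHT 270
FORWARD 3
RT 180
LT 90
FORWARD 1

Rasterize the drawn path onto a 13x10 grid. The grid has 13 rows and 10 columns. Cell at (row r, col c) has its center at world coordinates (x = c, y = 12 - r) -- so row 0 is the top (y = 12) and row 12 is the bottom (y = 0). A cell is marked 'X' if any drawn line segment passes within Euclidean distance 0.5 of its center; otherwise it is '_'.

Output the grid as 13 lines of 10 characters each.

Segment 0: (6,9) -> (6,8)
Segment 1: (6,8) -> (9,8)
Segment 2: (9,8) -> (9,7)

Answer: __________
__________
__________
______X___
______XXXX
_________X
__________
__________
__________
__________
__________
__________
__________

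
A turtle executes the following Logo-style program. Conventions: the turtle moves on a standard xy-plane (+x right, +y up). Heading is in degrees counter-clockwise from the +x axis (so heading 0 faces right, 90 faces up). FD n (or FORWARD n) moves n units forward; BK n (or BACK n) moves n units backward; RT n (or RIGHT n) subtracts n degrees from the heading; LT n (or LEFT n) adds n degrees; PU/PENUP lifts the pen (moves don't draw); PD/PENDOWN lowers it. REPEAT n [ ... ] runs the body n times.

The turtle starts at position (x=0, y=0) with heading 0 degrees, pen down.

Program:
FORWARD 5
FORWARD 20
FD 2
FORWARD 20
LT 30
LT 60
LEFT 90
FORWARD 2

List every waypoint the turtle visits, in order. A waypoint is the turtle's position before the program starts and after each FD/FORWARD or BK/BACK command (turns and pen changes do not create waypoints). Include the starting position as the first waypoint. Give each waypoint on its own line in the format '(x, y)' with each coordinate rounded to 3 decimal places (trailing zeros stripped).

Answer: (0, 0)
(5, 0)
(25, 0)
(27, 0)
(47, 0)
(45, 0)

Derivation:
Executing turtle program step by step:
Start: pos=(0,0), heading=0, pen down
FD 5: (0,0) -> (5,0) [heading=0, draw]
FD 20: (5,0) -> (25,0) [heading=0, draw]
FD 2: (25,0) -> (27,0) [heading=0, draw]
FD 20: (27,0) -> (47,0) [heading=0, draw]
LT 30: heading 0 -> 30
LT 60: heading 30 -> 90
LT 90: heading 90 -> 180
FD 2: (47,0) -> (45,0) [heading=180, draw]
Final: pos=(45,0), heading=180, 5 segment(s) drawn
Waypoints (6 total):
(0, 0)
(5, 0)
(25, 0)
(27, 0)
(47, 0)
(45, 0)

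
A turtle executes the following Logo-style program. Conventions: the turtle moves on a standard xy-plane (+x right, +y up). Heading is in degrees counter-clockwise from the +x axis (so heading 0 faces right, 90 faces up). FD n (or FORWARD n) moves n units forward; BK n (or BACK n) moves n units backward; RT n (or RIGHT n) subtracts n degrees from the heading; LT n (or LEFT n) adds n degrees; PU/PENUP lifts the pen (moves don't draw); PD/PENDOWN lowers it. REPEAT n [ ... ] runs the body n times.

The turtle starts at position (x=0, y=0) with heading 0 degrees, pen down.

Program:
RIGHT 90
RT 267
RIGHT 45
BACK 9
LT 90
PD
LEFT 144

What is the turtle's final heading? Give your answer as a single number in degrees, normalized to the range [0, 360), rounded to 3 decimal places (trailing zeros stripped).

Executing turtle program step by step:
Start: pos=(0,0), heading=0, pen down
RT 90: heading 0 -> 270
RT 267: heading 270 -> 3
RT 45: heading 3 -> 318
BK 9: (0,0) -> (-6.688,6.022) [heading=318, draw]
LT 90: heading 318 -> 48
PD: pen down
LT 144: heading 48 -> 192
Final: pos=(-6.688,6.022), heading=192, 1 segment(s) drawn

Answer: 192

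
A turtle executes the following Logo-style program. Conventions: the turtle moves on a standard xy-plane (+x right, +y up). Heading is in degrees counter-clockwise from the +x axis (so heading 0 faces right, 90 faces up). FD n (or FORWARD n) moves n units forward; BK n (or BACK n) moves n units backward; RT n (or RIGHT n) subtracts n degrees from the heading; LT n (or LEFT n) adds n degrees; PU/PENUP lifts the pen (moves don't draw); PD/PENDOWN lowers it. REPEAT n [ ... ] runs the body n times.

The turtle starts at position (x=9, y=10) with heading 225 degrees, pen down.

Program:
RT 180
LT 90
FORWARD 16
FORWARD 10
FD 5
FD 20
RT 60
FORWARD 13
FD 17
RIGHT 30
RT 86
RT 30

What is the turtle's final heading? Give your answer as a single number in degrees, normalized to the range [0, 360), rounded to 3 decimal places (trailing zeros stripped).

Answer: 289

Derivation:
Executing turtle program step by step:
Start: pos=(9,10), heading=225, pen down
RT 180: heading 225 -> 45
LT 90: heading 45 -> 135
FD 16: (9,10) -> (-2.314,21.314) [heading=135, draw]
FD 10: (-2.314,21.314) -> (-9.385,28.385) [heading=135, draw]
FD 5: (-9.385,28.385) -> (-12.92,31.92) [heading=135, draw]
FD 20: (-12.92,31.92) -> (-27.062,46.062) [heading=135, draw]
RT 60: heading 135 -> 75
FD 13: (-27.062,46.062) -> (-23.698,58.619) [heading=75, draw]
FD 17: (-23.698,58.619) -> (-19.298,75.04) [heading=75, draw]
RT 30: heading 75 -> 45
RT 86: heading 45 -> 319
RT 30: heading 319 -> 289
Final: pos=(-19.298,75.04), heading=289, 6 segment(s) drawn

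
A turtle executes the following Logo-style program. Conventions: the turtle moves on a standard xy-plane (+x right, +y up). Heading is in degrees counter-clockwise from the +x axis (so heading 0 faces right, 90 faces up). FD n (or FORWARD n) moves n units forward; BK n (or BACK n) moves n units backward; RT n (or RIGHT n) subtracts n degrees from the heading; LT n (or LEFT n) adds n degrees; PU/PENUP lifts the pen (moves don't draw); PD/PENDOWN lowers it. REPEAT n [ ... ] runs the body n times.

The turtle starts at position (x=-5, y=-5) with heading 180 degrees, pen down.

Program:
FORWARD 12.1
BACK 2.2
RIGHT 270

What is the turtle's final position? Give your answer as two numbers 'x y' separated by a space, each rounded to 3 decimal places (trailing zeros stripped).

Answer: -14.9 -5

Derivation:
Executing turtle program step by step:
Start: pos=(-5,-5), heading=180, pen down
FD 12.1: (-5,-5) -> (-17.1,-5) [heading=180, draw]
BK 2.2: (-17.1,-5) -> (-14.9,-5) [heading=180, draw]
RT 270: heading 180 -> 270
Final: pos=(-14.9,-5), heading=270, 2 segment(s) drawn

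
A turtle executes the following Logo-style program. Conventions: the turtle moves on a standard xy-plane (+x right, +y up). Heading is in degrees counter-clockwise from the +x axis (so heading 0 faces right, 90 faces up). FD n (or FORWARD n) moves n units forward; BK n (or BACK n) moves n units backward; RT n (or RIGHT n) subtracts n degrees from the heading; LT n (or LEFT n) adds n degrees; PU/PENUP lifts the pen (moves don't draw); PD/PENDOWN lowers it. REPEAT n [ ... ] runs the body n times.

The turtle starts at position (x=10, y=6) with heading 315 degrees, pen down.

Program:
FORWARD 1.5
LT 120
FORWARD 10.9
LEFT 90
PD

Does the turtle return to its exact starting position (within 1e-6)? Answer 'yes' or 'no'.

Answer: no

Derivation:
Executing turtle program step by step:
Start: pos=(10,6), heading=315, pen down
FD 1.5: (10,6) -> (11.061,4.939) [heading=315, draw]
LT 120: heading 315 -> 75
FD 10.9: (11.061,4.939) -> (13.882,15.468) [heading=75, draw]
LT 90: heading 75 -> 165
PD: pen down
Final: pos=(13.882,15.468), heading=165, 2 segment(s) drawn

Start position: (10, 6)
Final position: (13.882, 15.468)
Distance = 10.233; >= 1e-6 -> NOT closed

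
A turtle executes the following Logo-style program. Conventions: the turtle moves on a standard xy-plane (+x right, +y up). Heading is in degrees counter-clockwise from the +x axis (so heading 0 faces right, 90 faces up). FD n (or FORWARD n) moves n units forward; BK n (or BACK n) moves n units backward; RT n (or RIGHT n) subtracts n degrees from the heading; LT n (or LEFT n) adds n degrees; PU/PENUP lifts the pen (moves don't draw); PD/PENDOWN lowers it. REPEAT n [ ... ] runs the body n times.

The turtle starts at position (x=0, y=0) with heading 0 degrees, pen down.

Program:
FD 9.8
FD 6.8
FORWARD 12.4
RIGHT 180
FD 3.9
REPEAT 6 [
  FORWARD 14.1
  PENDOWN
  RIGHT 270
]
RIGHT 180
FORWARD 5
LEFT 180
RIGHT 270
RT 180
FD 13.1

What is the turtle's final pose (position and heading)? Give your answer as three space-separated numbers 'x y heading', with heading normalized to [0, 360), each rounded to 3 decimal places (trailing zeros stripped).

Answer: 6 -27.2 270

Derivation:
Executing turtle program step by step:
Start: pos=(0,0), heading=0, pen down
FD 9.8: (0,0) -> (9.8,0) [heading=0, draw]
FD 6.8: (9.8,0) -> (16.6,0) [heading=0, draw]
FD 12.4: (16.6,0) -> (29,0) [heading=0, draw]
RT 180: heading 0 -> 180
FD 3.9: (29,0) -> (25.1,0) [heading=180, draw]
REPEAT 6 [
  -- iteration 1/6 --
  FD 14.1: (25.1,0) -> (11,0) [heading=180, draw]
  PD: pen down
  RT 270: heading 180 -> 270
  -- iteration 2/6 --
  FD 14.1: (11,0) -> (11,-14.1) [heading=270, draw]
  PD: pen down
  RT 270: heading 270 -> 0
  -- iteration 3/6 --
  FD 14.1: (11,-14.1) -> (25.1,-14.1) [heading=0, draw]
  PD: pen down
  RT 270: heading 0 -> 90
  -- iteration 4/6 --
  FD 14.1: (25.1,-14.1) -> (25.1,0) [heading=90, draw]
  PD: pen down
  RT 270: heading 90 -> 180
  -- iteration 5/6 --
  FD 14.1: (25.1,0) -> (11,0) [heading=180, draw]
  PD: pen down
  RT 270: heading 180 -> 270
  -- iteration 6/6 --
  FD 14.1: (11,0) -> (11,-14.1) [heading=270, draw]
  PD: pen down
  RT 270: heading 270 -> 0
]
RT 180: heading 0 -> 180
FD 5: (11,-14.1) -> (6,-14.1) [heading=180, draw]
LT 180: heading 180 -> 0
RT 270: heading 0 -> 90
RT 180: heading 90 -> 270
FD 13.1: (6,-14.1) -> (6,-27.2) [heading=270, draw]
Final: pos=(6,-27.2), heading=270, 12 segment(s) drawn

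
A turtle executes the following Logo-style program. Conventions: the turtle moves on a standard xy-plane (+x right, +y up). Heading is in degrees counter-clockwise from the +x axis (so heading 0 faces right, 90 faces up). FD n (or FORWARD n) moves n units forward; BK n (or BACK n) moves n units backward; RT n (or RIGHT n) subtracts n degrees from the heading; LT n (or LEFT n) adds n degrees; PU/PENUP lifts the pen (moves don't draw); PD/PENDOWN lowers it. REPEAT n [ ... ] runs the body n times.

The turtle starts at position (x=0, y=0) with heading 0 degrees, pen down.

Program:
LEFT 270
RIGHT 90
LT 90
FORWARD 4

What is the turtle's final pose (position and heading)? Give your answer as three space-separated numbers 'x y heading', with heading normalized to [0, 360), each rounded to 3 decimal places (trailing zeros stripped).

Answer: 0 -4 270

Derivation:
Executing turtle program step by step:
Start: pos=(0,0), heading=0, pen down
LT 270: heading 0 -> 270
RT 90: heading 270 -> 180
LT 90: heading 180 -> 270
FD 4: (0,0) -> (0,-4) [heading=270, draw]
Final: pos=(0,-4), heading=270, 1 segment(s) drawn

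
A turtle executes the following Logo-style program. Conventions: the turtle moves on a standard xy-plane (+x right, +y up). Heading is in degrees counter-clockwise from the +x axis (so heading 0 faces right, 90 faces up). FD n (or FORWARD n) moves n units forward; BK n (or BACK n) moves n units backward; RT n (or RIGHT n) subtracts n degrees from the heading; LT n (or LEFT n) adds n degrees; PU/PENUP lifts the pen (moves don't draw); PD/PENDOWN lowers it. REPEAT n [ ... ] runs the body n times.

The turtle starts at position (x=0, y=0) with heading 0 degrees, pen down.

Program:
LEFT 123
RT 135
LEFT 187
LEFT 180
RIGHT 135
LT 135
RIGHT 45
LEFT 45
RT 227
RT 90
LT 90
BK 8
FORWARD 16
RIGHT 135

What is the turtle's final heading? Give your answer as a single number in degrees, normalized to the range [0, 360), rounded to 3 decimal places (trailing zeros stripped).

Executing turtle program step by step:
Start: pos=(0,0), heading=0, pen down
LT 123: heading 0 -> 123
RT 135: heading 123 -> 348
LT 187: heading 348 -> 175
LT 180: heading 175 -> 355
RT 135: heading 355 -> 220
LT 135: heading 220 -> 355
RT 45: heading 355 -> 310
LT 45: heading 310 -> 355
RT 227: heading 355 -> 128
RT 90: heading 128 -> 38
LT 90: heading 38 -> 128
BK 8: (0,0) -> (4.925,-6.304) [heading=128, draw]
FD 16: (4.925,-6.304) -> (-4.925,6.304) [heading=128, draw]
RT 135: heading 128 -> 353
Final: pos=(-4.925,6.304), heading=353, 2 segment(s) drawn

Answer: 353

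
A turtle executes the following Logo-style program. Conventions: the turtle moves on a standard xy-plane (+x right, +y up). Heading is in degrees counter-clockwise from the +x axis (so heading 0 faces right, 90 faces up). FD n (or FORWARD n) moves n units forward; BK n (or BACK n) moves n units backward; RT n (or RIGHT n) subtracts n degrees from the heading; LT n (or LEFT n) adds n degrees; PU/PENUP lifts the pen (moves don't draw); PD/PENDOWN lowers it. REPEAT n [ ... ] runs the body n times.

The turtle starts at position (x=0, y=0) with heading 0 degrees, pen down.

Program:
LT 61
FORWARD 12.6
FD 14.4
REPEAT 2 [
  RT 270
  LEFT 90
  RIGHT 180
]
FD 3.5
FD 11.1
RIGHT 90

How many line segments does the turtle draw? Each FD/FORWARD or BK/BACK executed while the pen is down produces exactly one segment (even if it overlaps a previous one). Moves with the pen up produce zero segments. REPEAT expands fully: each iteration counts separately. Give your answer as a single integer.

Answer: 4

Derivation:
Executing turtle program step by step:
Start: pos=(0,0), heading=0, pen down
LT 61: heading 0 -> 61
FD 12.6: (0,0) -> (6.109,11.02) [heading=61, draw]
FD 14.4: (6.109,11.02) -> (13.09,23.615) [heading=61, draw]
REPEAT 2 [
  -- iteration 1/2 --
  RT 270: heading 61 -> 151
  LT 90: heading 151 -> 241
  RT 180: heading 241 -> 61
  -- iteration 2/2 --
  RT 270: heading 61 -> 151
  LT 90: heading 151 -> 241
  RT 180: heading 241 -> 61
]
FD 3.5: (13.09,23.615) -> (14.787,26.676) [heading=61, draw]
FD 11.1: (14.787,26.676) -> (20.168,36.384) [heading=61, draw]
RT 90: heading 61 -> 331
Final: pos=(20.168,36.384), heading=331, 4 segment(s) drawn
Segments drawn: 4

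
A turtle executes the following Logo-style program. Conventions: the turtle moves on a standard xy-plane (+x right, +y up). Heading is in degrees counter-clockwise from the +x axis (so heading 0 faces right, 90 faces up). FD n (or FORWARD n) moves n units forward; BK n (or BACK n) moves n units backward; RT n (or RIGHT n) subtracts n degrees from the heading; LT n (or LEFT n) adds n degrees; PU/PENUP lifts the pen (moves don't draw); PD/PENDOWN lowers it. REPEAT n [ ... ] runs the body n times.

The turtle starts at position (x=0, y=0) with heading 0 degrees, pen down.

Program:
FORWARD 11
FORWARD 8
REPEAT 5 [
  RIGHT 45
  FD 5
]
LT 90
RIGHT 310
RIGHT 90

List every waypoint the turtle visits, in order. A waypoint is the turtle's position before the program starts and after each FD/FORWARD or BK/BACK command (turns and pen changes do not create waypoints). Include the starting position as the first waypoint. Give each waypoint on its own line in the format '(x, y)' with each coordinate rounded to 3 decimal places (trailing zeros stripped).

Answer: (0, 0)
(11, 0)
(19, 0)
(22.536, -3.536)
(22.536, -8.536)
(19, -12.071)
(14, -12.071)
(10.464, -8.536)

Derivation:
Executing turtle program step by step:
Start: pos=(0,0), heading=0, pen down
FD 11: (0,0) -> (11,0) [heading=0, draw]
FD 8: (11,0) -> (19,0) [heading=0, draw]
REPEAT 5 [
  -- iteration 1/5 --
  RT 45: heading 0 -> 315
  FD 5: (19,0) -> (22.536,-3.536) [heading=315, draw]
  -- iteration 2/5 --
  RT 45: heading 315 -> 270
  FD 5: (22.536,-3.536) -> (22.536,-8.536) [heading=270, draw]
  -- iteration 3/5 --
  RT 45: heading 270 -> 225
  FD 5: (22.536,-8.536) -> (19,-12.071) [heading=225, draw]
  -- iteration 4/5 --
  RT 45: heading 225 -> 180
  FD 5: (19,-12.071) -> (14,-12.071) [heading=180, draw]
  -- iteration 5/5 --
  RT 45: heading 180 -> 135
  FD 5: (14,-12.071) -> (10.464,-8.536) [heading=135, draw]
]
LT 90: heading 135 -> 225
RT 310: heading 225 -> 275
RT 90: heading 275 -> 185
Final: pos=(10.464,-8.536), heading=185, 7 segment(s) drawn
Waypoints (8 total):
(0, 0)
(11, 0)
(19, 0)
(22.536, -3.536)
(22.536, -8.536)
(19, -12.071)
(14, -12.071)
(10.464, -8.536)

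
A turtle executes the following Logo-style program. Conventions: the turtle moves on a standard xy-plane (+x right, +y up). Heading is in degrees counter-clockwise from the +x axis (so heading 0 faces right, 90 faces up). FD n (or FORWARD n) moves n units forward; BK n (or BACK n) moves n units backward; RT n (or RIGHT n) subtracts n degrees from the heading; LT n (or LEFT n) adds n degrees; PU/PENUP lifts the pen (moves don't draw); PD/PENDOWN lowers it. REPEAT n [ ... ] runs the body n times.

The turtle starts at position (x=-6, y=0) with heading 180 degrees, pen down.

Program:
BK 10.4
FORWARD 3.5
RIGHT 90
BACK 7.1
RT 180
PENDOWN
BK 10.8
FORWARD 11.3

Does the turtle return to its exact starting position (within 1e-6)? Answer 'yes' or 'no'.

Answer: no

Derivation:
Executing turtle program step by step:
Start: pos=(-6,0), heading=180, pen down
BK 10.4: (-6,0) -> (4.4,0) [heading=180, draw]
FD 3.5: (4.4,0) -> (0.9,0) [heading=180, draw]
RT 90: heading 180 -> 90
BK 7.1: (0.9,0) -> (0.9,-7.1) [heading=90, draw]
RT 180: heading 90 -> 270
PD: pen down
BK 10.8: (0.9,-7.1) -> (0.9,3.7) [heading=270, draw]
FD 11.3: (0.9,3.7) -> (0.9,-7.6) [heading=270, draw]
Final: pos=(0.9,-7.6), heading=270, 5 segment(s) drawn

Start position: (-6, 0)
Final position: (0.9, -7.6)
Distance = 10.265; >= 1e-6 -> NOT closed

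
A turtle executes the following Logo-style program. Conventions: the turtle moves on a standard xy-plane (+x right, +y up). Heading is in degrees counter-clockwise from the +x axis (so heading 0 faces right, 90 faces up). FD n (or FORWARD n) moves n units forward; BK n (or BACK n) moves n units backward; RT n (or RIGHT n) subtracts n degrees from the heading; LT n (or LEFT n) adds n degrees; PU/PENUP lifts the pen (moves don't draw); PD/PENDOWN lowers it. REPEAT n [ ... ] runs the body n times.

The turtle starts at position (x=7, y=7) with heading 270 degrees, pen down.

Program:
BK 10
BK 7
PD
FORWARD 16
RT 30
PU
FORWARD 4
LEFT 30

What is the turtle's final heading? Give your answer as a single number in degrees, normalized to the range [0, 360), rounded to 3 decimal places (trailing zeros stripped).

Executing turtle program step by step:
Start: pos=(7,7), heading=270, pen down
BK 10: (7,7) -> (7,17) [heading=270, draw]
BK 7: (7,17) -> (7,24) [heading=270, draw]
PD: pen down
FD 16: (7,24) -> (7,8) [heading=270, draw]
RT 30: heading 270 -> 240
PU: pen up
FD 4: (7,8) -> (5,4.536) [heading=240, move]
LT 30: heading 240 -> 270
Final: pos=(5,4.536), heading=270, 3 segment(s) drawn

Answer: 270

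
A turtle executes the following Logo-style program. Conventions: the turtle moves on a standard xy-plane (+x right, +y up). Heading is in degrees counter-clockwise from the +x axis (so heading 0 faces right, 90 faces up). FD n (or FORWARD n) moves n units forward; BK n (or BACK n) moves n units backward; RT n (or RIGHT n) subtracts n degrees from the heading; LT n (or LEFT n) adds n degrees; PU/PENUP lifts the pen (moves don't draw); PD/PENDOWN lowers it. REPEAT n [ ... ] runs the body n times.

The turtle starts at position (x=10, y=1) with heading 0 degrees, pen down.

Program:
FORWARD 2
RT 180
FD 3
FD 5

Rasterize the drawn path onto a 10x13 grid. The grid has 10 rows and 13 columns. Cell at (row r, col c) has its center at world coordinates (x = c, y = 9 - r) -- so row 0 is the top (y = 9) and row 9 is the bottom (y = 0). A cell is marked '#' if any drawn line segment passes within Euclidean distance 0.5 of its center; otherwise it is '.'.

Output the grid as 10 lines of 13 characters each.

Segment 0: (10,1) -> (12,1)
Segment 1: (12,1) -> (9,1)
Segment 2: (9,1) -> (4,1)

Answer: .............
.............
.............
.............
.............
.............
.............
.............
....#########
.............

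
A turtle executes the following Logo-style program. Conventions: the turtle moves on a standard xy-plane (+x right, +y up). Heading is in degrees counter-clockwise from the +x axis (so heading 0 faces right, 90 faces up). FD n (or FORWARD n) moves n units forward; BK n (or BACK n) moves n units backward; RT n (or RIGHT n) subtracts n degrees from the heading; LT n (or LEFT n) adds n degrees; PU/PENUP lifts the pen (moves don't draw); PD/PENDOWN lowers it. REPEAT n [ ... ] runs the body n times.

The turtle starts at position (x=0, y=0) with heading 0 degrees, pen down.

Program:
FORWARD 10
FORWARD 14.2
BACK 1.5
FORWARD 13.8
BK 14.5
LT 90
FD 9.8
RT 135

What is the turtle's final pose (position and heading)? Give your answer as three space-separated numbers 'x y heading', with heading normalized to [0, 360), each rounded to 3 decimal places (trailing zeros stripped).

Executing turtle program step by step:
Start: pos=(0,0), heading=0, pen down
FD 10: (0,0) -> (10,0) [heading=0, draw]
FD 14.2: (10,0) -> (24.2,0) [heading=0, draw]
BK 1.5: (24.2,0) -> (22.7,0) [heading=0, draw]
FD 13.8: (22.7,0) -> (36.5,0) [heading=0, draw]
BK 14.5: (36.5,0) -> (22,0) [heading=0, draw]
LT 90: heading 0 -> 90
FD 9.8: (22,0) -> (22,9.8) [heading=90, draw]
RT 135: heading 90 -> 315
Final: pos=(22,9.8), heading=315, 6 segment(s) drawn

Answer: 22 9.8 315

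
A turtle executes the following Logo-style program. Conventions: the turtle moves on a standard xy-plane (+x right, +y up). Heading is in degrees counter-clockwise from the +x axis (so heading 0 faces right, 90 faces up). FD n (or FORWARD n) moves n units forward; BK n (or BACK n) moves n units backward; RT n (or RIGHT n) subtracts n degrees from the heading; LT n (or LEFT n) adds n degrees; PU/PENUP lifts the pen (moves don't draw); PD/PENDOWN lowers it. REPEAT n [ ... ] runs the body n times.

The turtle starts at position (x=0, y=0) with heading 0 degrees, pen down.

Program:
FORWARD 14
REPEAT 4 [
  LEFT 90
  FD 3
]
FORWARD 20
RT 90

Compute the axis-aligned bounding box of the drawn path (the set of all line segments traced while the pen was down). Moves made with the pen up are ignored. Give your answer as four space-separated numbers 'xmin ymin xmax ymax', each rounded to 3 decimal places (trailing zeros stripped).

Answer: 0 0 34 3

Derivation:
Executing turtle program step by step:
Start: pos=(0,0), heading=0, pen down
FD 14: (0,0) -> (14,0) [heading=0, draw]
REPEAT 4 [
  -- iteration 1/4 --
  LT 90: heading 0 -> 90
  FD 3: (14,0) -> (14,3) [heading=90, draw]
  -- iteration 2/4 --
  LT 90: heading 90 -> 180
  FD 3: (14,3) -> (11,3) [heading=180, draw]
  -- iteration 3/4 --
  LT 90: heading 180 -> 270
  FD 3: (11,3) -> (11,0) [heading=270, draw]
  -- iteration 4/4 --
  LT 90: heading 270 -> 0
  FD 3: (11,0) -> (14,0) [heading=0, draw]
]
FD 20: (14,0) -> (34,0) [heading=0, draw]
RT 90: heading 0 -> 270
Final: pos=(34,0), heading=270, 6 segment(s) drawn

Segment endpoints: x in {0, 11, 14, 34}, y in {0, 0, 0, 0, 3, 3}
xmin=0, ymin=0, xmax=34, ymax=3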